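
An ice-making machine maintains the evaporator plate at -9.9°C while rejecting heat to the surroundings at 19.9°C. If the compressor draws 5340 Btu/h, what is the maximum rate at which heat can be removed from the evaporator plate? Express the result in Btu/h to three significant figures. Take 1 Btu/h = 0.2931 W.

In absolute terms T_C = 263.25 K and T_H = 293.05 K, so ΔT = 29.80 K.
COP_Carnot = T_C/ΔT = 263.25/29.80 = 8.834.
Q̇_max = COP_Carnot × Ẇ = 8.834 × 5340 Btu/h = 47170 Btu/h.

47200 Btu/h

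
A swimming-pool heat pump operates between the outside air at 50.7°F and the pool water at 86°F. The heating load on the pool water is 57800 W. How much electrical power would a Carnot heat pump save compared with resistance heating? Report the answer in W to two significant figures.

54000 W

In absolute terms T_C = 283.54 K and T_H = 303.15 K, so ΔT = 19.61 K.
COP_Carnot = T_H/ΔT = 303.15/19.61 = 15.46.
Resistance heating needs Ẇ_res = Q̇_H = 57800 W; the reversible heat pump needs only Ẇ_hp = Q̇_H/COP = 3739 W.
Saving = 57800 − 3739 = 54060 W.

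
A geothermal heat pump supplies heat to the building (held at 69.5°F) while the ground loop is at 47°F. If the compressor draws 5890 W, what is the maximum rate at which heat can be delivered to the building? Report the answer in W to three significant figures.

139000 W

In absolute terms T_C = 281.48 K and T_H = 293.98 K, so ΔT = 12.50 K.
COP_Carnot = T_H/ΔT = 293.98/12.50 = 23.52.
Q̇_max = COP_Carnot × Ẇ = 23.52 × 5890 W = 138500 W.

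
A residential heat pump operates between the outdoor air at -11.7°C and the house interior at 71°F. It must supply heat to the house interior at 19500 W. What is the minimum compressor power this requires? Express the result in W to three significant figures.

In absolute terms T_C = 261.45 K and T_H = 294.82 K, so ΔT = 33.37 K.
COP_Carnot = T_H/ΔT = 294.82/33.37 = 8.836.
Ẇ_min = Q̇/COP_Carnot = 19500/8.836 = 2207 W.

2210 W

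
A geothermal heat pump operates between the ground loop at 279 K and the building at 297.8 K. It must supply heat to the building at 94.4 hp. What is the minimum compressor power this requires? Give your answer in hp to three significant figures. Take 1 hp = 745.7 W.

5.96 hp

The reservoir spacing is ΔT = 297.8 − 279 = 18.80 K.
COP_Carnot = T_H/ΔT = 297.80/18.80 = 15.84.
Ẇ_min = Q̇/COP_Carnot = 94.40/15.84 = 5.959 hp.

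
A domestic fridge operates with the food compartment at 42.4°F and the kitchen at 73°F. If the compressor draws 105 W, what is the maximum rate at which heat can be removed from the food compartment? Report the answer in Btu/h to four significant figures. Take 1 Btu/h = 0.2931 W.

In absolute terms T_C = 278.93 K and T_H = 295.93 K, so ΔT = 17.00 K.
COP_Carnot = T_C/ΔT = 278.93/17.00 = 16.41.
Q̇_max = COP_Carnot × Ẇ = 16.41 × 105.0 W = 1723 W = 5878 Btu/h.

5878 Btu/h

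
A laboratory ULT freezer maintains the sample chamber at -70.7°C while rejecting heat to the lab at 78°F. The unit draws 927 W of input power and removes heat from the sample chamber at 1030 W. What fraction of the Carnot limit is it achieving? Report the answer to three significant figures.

COP_actual = Q̇_C/Ẇ = 1030/927.0 = 1.111.
In absolute terms T_C = 202.45 K and T_H = 298.71 K, so ΔT = 96.26 K.
COP_Carnot = T_C/ΔT = 202.45/96.26 = 2.103.
η_II = COP_actual/COP_Carnot = 1.111/2.103 = 0.5283.

0.528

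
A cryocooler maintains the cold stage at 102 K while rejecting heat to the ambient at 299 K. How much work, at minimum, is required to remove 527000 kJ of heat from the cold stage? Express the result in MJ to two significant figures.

The reservoir spacing is ΔT = 299 − 102 = 197.0 K.
The reversible limit is COP_R = T_C/ΔT = 0.5178, so W_min = Q_C/COP = Q_C·ΔT/T_C.
W_min = 527000 × 197.0/102.00 = 1018000 kJ = 1018 MJ.

1000 MJ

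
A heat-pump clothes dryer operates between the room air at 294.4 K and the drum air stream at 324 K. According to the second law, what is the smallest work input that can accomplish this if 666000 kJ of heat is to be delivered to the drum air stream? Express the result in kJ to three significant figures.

The reservoir spacing is ΔT = 324 − 294.4 = 29.60 K.
The reversible limit is COP_HP = T_H/ΔT = 10.95, so W_min = Q_H/COP = Q_H·ΔT/T_H.
W_min = 666000 × 29.60/324.00 = 60840 kJ.

60800 kJ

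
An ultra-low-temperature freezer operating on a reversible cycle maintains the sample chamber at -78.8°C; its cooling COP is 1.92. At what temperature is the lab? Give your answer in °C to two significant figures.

COP_R = T_C/(T_H − T_C) gives T_H − T_C = T_C/COP.
With T_C = 194.35 K, T_H = 194.35 × (1 + 1/1.92) = 295.57 K.
Converting, 295.57 K = 22.42°C.

22 °C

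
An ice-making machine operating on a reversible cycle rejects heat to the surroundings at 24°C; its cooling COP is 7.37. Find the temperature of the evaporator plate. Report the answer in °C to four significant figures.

For a Carnot refrigerator COP_R = T_C/(T_H − T_C), so T_C = COP·T_H/(1 + COP).
With T_H = 297.15 K, T_C = 7.37 × 297.15/8.370 = 261.65 K.
Converting, 261.65 K = -11.50°C.

-11.50 °C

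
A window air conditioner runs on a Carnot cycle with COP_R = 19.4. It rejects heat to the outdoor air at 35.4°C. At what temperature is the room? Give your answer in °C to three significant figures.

20.3 °C

For a Carnot refrigerator COP_R = T_C/(T_H − T_C), so T_C = COP·T_H/(1 + COP).
With T_H = 308.55 K, T_C = 19.4 × 308.55/20.40 = 293.42 K.
Converting, 293.42 K = 20.27°C.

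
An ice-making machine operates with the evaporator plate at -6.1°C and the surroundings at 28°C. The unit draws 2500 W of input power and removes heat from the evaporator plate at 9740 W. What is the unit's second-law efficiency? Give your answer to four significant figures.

0.4975

COP_actual = Q̇_C/Ẇ = 9740/2500 = 3.896.
In absolute terms T_C = 267.05 K and T_H = 301.15 K, so ΔT = 34.10 K.
COP_Carnot = T_C/ΔT = 267.05/34.10 = 7.831.
η_II = COP_actual/COP_Carnot = 3.896/7.831 = 0.4975.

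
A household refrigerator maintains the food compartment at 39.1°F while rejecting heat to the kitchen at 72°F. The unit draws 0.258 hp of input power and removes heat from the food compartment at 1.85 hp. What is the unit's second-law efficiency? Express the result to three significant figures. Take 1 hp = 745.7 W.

0.473

COP_actual = Q̇_C/Ẇ = 1.850/0.2580 = 7.171.
In absolute terms T_C = 277.09 K and T_H = 295.37 K, so ΔT = 18.28 K.
COP_Carnot = T_C/ΔT = 277.09/18.28 = 15.16.
η_II = COP_actual/COP_Carnot = 7.171/15.16 = 0.4730.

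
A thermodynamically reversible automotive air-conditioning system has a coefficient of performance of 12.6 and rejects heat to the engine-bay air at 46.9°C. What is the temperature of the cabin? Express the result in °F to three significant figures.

74.1 °F

For a Carnot refrigerator COP_R = T_C/(T_H − T_C), so T_C = COP·T_H/(1 + COP).
With T_H = 320.05 K, T_C = 12.6 × 320.05/13.60 = 296.52 K.
Converting, 296.52 K = 74.06°F.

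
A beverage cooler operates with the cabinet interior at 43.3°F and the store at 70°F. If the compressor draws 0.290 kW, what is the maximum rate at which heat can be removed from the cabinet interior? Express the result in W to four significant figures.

5463 W

In absolute terms T_C = 279.43 K and T_H = 294.26 K, so ΔT = 14.83 K.
COP_Carnot = T_C/ΔT = 279.43/14.83 = 18.84.
Q̇_max = COP_Carnot × Ẇ = 18.84 × 0.2900 kW = 5.463 kW = 5463 W.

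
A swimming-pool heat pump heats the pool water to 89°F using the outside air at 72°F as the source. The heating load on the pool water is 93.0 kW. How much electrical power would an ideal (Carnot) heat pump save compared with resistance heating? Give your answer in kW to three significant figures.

In absolute terms T_C = 295.37 K and T_H = 304.82 K, so ΔT = 9.444 K.
COP_Carnot = T_H/ΔT = 304.82/9.444 = 32.27.
Resistance heating needs Ẇ_res = Q̇_H = 93.00 kW; the reversible heat pump needs only Ẇ_hp = Q̇_H/COP = 2.882 kW.
Saving = 93.00 − 2.882 = 90.12 kW.

90.1 kW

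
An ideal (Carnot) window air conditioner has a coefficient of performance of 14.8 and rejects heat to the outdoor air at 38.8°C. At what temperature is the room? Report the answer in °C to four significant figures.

For a Carnot refrigerator COP_R = T_C/(T_H − T_C), so T_C = COP·T_H/(1 + COP).
With T_H = 311.95 K, T_C = 14.8 × 311.95/15.80 = 292.21 K.
Converting, 292.21 K = 19.06°C.

19.06 °C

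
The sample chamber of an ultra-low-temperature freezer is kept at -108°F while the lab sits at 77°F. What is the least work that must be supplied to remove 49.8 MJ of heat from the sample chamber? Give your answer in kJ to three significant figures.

In absolute terms T_C = 195.37 K and T_H = 298.15 K, so ΔT = 102.8 K.
The reversible limit is COP_R = T_C/ΔT = 1.901, so W_min = Q_C/COP = Q_C·ΔT/T_C.
W_min = 49.80 × 102.8/195.37 = 26.20 MJ = 26200 kJ.

26200 kJ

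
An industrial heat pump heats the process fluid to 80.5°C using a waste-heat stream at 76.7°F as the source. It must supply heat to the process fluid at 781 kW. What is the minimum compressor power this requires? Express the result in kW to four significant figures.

In absolute terms T_C = 297.98 K and T_H = 353.65 K, so ΔT = 55.67 K.
COP_Carnot = T_H/ΔT = 353.65/55.67 = 6.353.
Ẇ_min = Q̇/COP_Carnot = 781.0/6.353 = 122.9 kW.

122.9 kW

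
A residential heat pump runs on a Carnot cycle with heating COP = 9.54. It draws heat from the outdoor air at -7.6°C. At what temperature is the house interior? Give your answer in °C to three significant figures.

COP_HP = T_H/(T_H − T_C) rearranges to T_H = COP·T_C/(COP − 1).
With T_C = 265.55 K, T_H = 9.54 × 265.55/8.540 = 296.64 K.
Converting, 296.64 K = 23.49°C.

23.5 °C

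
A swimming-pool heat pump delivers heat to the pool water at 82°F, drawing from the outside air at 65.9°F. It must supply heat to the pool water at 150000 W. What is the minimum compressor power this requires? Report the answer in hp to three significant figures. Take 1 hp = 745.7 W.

5.98 hp

In absolute terms T_C = 291.98 K and T_H = 300.93 K, so ΔT = 8.944 K.
COP_Carnot = T_H/ΔT = 300.93/8.944 = 33.64.
Ẇ_min = Q̇/COP_Carnot = 150000/33.64 = 4458 W = 5.979 hp.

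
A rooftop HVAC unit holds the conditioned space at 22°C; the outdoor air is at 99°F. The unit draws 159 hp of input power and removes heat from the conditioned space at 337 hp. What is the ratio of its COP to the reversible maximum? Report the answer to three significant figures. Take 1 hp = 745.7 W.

COP_actual = Q̇_C/Ẇ = 337.0/159.0 = 2.119.
In absolute terms T_C = 295.15 K and T_H = 310.37 K, so ΔT = 15.22 K.
COP_Carnot = T_C/ΔT = 295.15/15.22 = 19.39.
η_II = COP_actual/COP_Carnot = 2.119/19.39 = 0.1093.

0.109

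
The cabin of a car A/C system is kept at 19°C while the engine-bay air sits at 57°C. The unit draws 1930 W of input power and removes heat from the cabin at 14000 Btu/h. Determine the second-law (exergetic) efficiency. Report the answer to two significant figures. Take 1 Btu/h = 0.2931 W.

Converting, Q̇_C = 14000 Btu/h = 4103 W, so COP_actual = Q̇_C/Ẇ = 4103/1930 = 2.126.
In absolute terms T_C = 292.15 K and T_H = 330.15 K, so ΔT = 38.00 K.
COP_Carnot = T_C/ΔT = 292.15/38.00 = 7.688.
η_II = COP_actual/COP_Carnot = 2.126/7.688 = 0.2765.

0.28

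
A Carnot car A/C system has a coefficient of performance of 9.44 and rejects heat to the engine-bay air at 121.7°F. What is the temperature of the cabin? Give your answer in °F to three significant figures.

66.0 °F

For a Carnot refrigerator COP_R = T_C/(T_H − T_C), so T_C = COP·T_H/(1 + COP).
With T_H = 322.98 K, T_C = 9.44 × 322.98/10.44 = 292.05 K.
Converting, 292.05 K = 66.01°F.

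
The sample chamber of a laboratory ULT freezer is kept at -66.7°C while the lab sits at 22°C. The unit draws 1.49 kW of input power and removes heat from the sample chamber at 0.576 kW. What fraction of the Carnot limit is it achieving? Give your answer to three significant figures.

COP_actual = Q̇_C/Ẇ = 0.5760/1.490 = 0.3866.
In absolute terms T_C = 206.45 K and T_H = 295.15 K, so ΔT = 88.70 K.
COP_Carnot = T_C/ΔT = 206.45/88.70 = 2.328.
η_II = COP_actual/COP_Carnot = 0.3866/2.328 = 0.1661.

0.166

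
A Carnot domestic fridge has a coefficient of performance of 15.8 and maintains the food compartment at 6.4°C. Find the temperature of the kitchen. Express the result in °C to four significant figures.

COP_R = T_C/(T_H − T_C) gives T_H − T_C = T_C/COP.
With T_C = 279.55 K, T_H = 279.55 × (1 + 1/15.8) = 297.24 K.
Converting, 297.24 K = 24.09°C.

24.09 °C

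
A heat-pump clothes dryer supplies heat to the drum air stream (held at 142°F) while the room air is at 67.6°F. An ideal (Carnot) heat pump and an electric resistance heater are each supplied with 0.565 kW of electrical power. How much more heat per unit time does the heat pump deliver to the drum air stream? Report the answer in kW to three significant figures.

In absolute terms T_C = 292.93 K and T_H = 334.26 K, so ΔT = 41.33 K.
COP_Carnot = T_H/ΔT = 334.26/41.33 = 8.087.
The heat pump delivers Q̇_H = COP × Ẇ = 4.569 kW; the resistance heater delivers Ẇ = 0.5650 kW.
Extra = (COP − 1)·Ẇ = 4.004 kW.

4.00 kW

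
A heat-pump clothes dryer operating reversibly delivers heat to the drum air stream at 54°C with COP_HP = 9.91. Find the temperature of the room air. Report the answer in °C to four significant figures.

COP_HP = T_H/(T_H − T_C) gives T_H − T_C = T_H/COP.
With T_H = 327.15 K, T_C = 327.15 × (1 − 1/9.91) = 294.14 K.
Converting, 294.14 K = 20.99°C.

20.99 °C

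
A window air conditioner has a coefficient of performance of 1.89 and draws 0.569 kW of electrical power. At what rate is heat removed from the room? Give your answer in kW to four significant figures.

Q̇_C = COP × Ẇ = 1.89 × 0.5690 = 1.075 kW.

1.075 kW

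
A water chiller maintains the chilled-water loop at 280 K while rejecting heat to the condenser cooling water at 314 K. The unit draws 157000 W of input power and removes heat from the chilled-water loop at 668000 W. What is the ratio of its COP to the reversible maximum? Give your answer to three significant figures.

COP_actual = Q̇_C/Ẇ = 668000/157000 = 4.255.
The reservoir spacing is ΔT = 314 − 280 = 34.00 K.
COP_Carnot = T_C/ΔT = 280.00/34.00 = 8.235.
η_II = COP_actual/COP_Carnot = 4.255/8.235 = 0.5167.

0.517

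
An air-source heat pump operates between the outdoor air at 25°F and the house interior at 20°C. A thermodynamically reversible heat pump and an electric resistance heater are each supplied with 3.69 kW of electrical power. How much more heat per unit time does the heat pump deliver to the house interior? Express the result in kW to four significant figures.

In absolute terms T_C = 269.26 K and T_H = 293.15 K, so ΔT = 23.89 K.
COP_Carnot = T_H/ΔT = 293.15/23.89 = 12.27.
The heat pump delivers Q̇_H = COP × Ẇ = 45.28 kW; the resistance heater delivers Ẇ = 3.690 kW.
Extra = (COP − 1)·Ẇ = 41.59 kW.

41.59 kW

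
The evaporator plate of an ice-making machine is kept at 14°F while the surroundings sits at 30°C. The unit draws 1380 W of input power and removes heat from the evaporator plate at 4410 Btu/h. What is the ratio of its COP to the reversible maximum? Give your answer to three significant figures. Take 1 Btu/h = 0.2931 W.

Converting, Q̇_C = 4410 Btu/h = 1293 W, so COP_actual = Q̇_C/Ẇ = 1293/1380 = 0.9366.
In absolute terms T_C = 263.15 K and T_H = 303.15 K, so ΔT = 40.00 K.
COP_Carnot = T_C/ΔT = 263.15/40.00 = 6.579.
η_II = COP_actual/COP_Carnot = 0.9366/6.579 = 0.1424.

0.142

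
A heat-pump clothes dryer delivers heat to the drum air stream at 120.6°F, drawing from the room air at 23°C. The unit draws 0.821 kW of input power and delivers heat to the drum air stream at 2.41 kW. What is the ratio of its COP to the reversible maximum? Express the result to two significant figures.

0.24

COP_actual = Q̇_H/Ẇ = 2.410/0.8210 = 2.935.
In absolute terms T_C = 296.15 K and T_H = 322.37 K, so ΔT = 26.22 K.
COP_Carnot = T_H/ΔT = 322.37/26.22 = 12.29.
η_II = COP_actual/COP_Carnot = 2.935/12.29 = 0.2388.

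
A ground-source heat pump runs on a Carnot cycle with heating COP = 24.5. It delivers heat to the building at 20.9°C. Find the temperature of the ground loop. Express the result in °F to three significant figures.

COP_HP = T_H/(T_H − T_C) gives T_H − T_C = T_H/COP.
With T_H = 294.05 K, T_C = 294.05 × (1 − 1/24.5) = 282.05 K.
Converting, 282.05 K = 48.02°F.

48.0 °F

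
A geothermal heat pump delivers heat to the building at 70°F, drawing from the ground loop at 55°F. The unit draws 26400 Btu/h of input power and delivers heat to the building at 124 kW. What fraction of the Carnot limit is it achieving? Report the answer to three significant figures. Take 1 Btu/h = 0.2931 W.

0.454

Converting, Q̇_H = 124.0 kW = 423100 Btu/h, so COP_actual = Q̇_H/Ẇ = 423100/26400 = 16.03.
In absolute terms T_C = 285.93 K and T_H = 294.26 K, so ΔT = 8.333 K.
COP_Carnot = T_H/ΔT = 294.26/8.333 = 35.31.
η_II = COP_actual/COP_Carnot = 16.03/35.31 = 0.4538.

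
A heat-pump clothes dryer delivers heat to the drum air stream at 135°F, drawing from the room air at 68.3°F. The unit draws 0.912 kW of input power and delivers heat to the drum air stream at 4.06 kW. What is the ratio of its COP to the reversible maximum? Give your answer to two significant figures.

COP_actual = Q̇_H/Ẇ = 4.060/0.9120 = 4.452.
In absolute terms T_C = 293.32 K and T_H = 330.37 K, so ΔT = 37.06 K.
COP_Carnot = T_H/ΔT = 330.37/37.06 = 8.916.
η_II = COP_actual/COP_Carnot = 4.452/8.916 = 0.4993.

0.50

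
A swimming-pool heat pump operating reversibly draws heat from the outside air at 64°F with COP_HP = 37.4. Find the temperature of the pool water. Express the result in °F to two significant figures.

78 °F

COP_HP = T_H/(T_H − T_C) rearranges to T_H = COP·T_C/(COP − 1).
With T_C = 290.93 K, T_H = 37.4 × 290.93/36.40 = 298.92 K.
Converting, 298.92 K = 78.39°F.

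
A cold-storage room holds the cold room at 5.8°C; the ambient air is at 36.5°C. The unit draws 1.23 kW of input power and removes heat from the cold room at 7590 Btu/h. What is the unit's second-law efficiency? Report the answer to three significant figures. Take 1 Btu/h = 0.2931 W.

Converting, Q̇_C = 7590 Btu/h = 2.225 kW, so COP_actual = Q̇_C/Ẇ = 2.225/1.230 = 1.809.
In absolute terms T_C = 278.95 K and T_H = 309.65 K, so ΔT = 30.70 K.
COP_Carnot = T_C/ΔT = 278.95/30.70 = 9.086.
η_II = COP_actual/COP_Carnot = 1.809/9.086 = 0.1991.

0.199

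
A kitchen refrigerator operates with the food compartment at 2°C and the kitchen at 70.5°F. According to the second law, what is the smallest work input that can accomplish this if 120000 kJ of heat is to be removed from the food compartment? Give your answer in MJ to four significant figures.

8.456 MJ

In absolute terms T_C = 275.15 K and T_H = 294.54 K, so ΔT = 19.39 K.
The reversible limit is COP_R = T_C/ΔT = 14.19, so W_min = Q_C/COP = Q_C·ΔT/T_C.
W_min = 120000 × 19.39/275.15 = 8456 kJ = 8.456 MJ.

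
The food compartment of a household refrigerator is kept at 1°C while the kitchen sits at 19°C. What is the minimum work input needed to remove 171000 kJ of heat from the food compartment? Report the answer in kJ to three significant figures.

In absolute terms T_C = 274.15 K and T_H = 292.15 K, so ΔT = 18.00 K.
The reversible limit is COP_R = T_C/ΔT = 15.23, so W_min = Q_C/COP = Q_C·ΔT/T_C.
W_min = 171000 × 18.00/274.15 = 11230 kJ.

11200 kJ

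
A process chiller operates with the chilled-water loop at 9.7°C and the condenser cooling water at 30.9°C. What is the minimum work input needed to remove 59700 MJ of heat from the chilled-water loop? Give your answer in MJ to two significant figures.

4500 MJ

In absolute terms T_C = 282.85 K and T_H = 304.05 K, so ΔT = 21.20 K.
The reversible limit is COP_R = T_C/ΔT = 13.34, so W_min = Q_C/COP = Q_C·ΔT/T_C.
W_min = 59700 × 21.20/282.85 = 4475 MJ.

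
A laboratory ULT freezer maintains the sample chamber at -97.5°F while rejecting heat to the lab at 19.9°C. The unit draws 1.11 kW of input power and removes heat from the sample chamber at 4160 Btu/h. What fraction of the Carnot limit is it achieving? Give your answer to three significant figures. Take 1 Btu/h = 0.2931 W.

Converting, Q̇_C = 4160 Btu/h = 1.219 kW, so COP_actual = Q̇_C/Ẇ = 1.219/1.110 = 1.098.
In absolute terms T_C = 201.21 K and T_H = 293.05 K, so ΔT = 91.84 K.
COP_Carnot = T_C/ΔT = 201.21/91.84 = 2.191.
η_II = COP_actual/COP_Carnot = 1.098/2.191 = 0.5014.

0.501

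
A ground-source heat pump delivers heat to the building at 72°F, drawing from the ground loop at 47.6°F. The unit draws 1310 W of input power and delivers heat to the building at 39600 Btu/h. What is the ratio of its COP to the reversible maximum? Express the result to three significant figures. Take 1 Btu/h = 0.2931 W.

0.407

Converting, Q̇_H = 39600 Btu/h = 11610 W, so COP_actual = Q̇_H/Ẇ = 11610/1310 = 8.860.
In absolute terms T_C = 281.82 K and T_H = 295.37 K, so ΔT = 13.56 K.
COP_Carnot = T_H/ΔT = 295.37/13.56 = 21.79.
η_II = COP_actual/COP_Carnot = 8.860/21.79 = 0.4066.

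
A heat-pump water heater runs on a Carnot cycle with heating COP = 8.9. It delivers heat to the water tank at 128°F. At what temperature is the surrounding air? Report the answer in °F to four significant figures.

COP_HP = T_H/(T_H − T_C) gives T_H − T_C = T_H/COP.
With T_H = 326.48 K, T_C = 326.48 × (1 − 1/8.9) = 289.80 K.
Converting, 289.80 K = 61.97°F.

61.97 °F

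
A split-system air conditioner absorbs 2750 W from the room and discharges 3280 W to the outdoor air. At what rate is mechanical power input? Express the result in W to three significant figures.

For a cyclic device the first law requires Q̇_H = Q̇_C + Ẇ.
Ẇ = Q̇_H − Q̇_C = 530.0 W.

530 W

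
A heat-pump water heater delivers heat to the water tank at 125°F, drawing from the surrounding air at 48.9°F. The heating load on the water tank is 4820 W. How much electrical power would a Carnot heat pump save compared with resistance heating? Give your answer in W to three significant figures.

In absolute terms T_C = 282.54 K and T_H = 324.82 K, so ΔT = 42.28 K.
COP_Carnot = T_H/ΔT = 324.82/42.28 = 7.683.
Resistance heating needs Ẇ_res = Q̇_H = 4820 W; the reversible heat pump needs only Ẇ_hp = Q̇_H/COP = 627.4 W.
Saving = 4820 − 627.4 = 4193 W.

4190 W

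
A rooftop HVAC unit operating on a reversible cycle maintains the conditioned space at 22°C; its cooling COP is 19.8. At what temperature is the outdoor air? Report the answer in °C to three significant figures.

COP_R = T_C/(T_H − T_C) gives T_H − T_C = T_C/COP.
With T_C = 295.15 K, T_H = 295.15 × (1 + 1/19.8) = 310.06 K.
Converting, 310.06 K = 36.91°C.

36.9 °C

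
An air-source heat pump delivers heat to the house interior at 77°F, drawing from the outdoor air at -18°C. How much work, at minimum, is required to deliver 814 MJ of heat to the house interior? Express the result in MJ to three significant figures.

117 MJ

In absolute terms T_C = 255.15 K and T_H = 298.15 K, so ΔT = 43.00 K.
The reversible limit is COP_HP = T_H/ΔT = 6.934, so W_min = Q_H/COP = Q_H·ΔT/T_H.
W_min = 814.0 × 43.00/298.15 = 117.4 MJ.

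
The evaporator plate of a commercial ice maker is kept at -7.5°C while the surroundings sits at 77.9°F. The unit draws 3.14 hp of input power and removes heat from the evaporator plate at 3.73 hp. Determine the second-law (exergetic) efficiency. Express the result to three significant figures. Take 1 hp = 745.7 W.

COP_actual = Q̇_C/Ẇ = 3.730/3.140 = 1.188.
In absolute terms T_C = 265.65 K and T_H = 298.65 K, so ΔT = 33.00 K.
COP_Carnot = T_C/ΔT = 265.65/33.00 = 8.050.
η_II = COP_actual/COP_Carnot = 1.188/8.050 = 0.1476.

0.148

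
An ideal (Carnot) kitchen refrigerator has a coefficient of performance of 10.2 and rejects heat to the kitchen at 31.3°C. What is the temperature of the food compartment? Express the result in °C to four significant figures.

4.117 °C

For a Carnot refrigerator COP_R = T_C/(T_H − T_C), so T_C = COP·T_H/(1 + COP).
With T_H = 304.45 K, T_C = 10.2 × 304.45/11.20 = 277.27 K.
Converting, 277.27 K = 4.12°C.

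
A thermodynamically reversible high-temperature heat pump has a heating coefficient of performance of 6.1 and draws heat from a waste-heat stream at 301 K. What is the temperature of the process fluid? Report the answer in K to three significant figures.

360 K

COP_HP = T_H/(T_H − T_C) rearranges to T_H = COP·T_C/(COP − 1).
With T_C = 301.00 K, T_H = 6.1 × 301.00/5.100 = 360.02 K.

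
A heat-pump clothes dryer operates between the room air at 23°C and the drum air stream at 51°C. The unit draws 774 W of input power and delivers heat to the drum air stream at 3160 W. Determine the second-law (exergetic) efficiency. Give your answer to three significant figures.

0.353

COP_actual = Q̇_H/Ẇ = 3160/774.0 = 4.083.
In absolute terms T_C = 296.15 K and T_H = 324.15 K, so ΔT = 28.00 K.
COP_Carnot = T_H/ΔT = 324.15/28.00 = 11.58.
η_II = COP_actual/COP_Carnot = 4.083/11.58 = 0.3527.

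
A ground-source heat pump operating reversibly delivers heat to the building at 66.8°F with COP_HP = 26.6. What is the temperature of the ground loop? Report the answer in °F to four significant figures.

COP_HP = T_H/(T_H − T_C) gives T_H − T_C = T_H/COP.
With T_H = 292.48 K, T_C = 292.48 × (1 − 1/26.6) = 281.49 K.
Converting, 281.49 K = 47.01°F.

47.01 °F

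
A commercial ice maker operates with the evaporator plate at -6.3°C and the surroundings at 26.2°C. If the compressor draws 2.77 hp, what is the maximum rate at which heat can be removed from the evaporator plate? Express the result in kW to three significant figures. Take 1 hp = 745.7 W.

In absolute terms T_C = 266.85 K and T_H = 299.35 K, so ΔT = 32.50 K.
COP_Carnot = T_C/ΔT = 266.85/32.50 = 8.211.
Q̇_max = COP_Carnot × Ẇ = 8.211 × 2.770 hp = 22.74 hp = 16.96 kW.

17.0 kW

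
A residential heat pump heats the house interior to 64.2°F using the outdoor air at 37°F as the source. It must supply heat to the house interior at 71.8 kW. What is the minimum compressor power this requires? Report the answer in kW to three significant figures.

3.73 kW

In absolute terms T_C = 275.93 K and T_H = 291.04 K, so ΔT = 15.11 K.
COP_Carnot = T_H/ΔT = 291.04/15.11 = 19.26.
Ẇ_min = Q̇/COP_Carnot = 71.80/19.26 = 3.728 kW.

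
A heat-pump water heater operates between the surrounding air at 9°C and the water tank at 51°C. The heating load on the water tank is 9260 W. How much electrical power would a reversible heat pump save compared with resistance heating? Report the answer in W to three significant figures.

8060 W

In absolute terms T_C = 282.15 K and T_H = 324.15 K, so ΔT = 42.00 K.
COP_Carnot = T_H/ΔT = 324.15/42.00 = 7.718.
Resistance heating needs Ẇ_res = Q̇_H = 9260 W; the reversible heat pump needs only Ẇ_hp = Q̇_H/COP = 1200 W.
Saving = 9260 − 1200 = 8060 W.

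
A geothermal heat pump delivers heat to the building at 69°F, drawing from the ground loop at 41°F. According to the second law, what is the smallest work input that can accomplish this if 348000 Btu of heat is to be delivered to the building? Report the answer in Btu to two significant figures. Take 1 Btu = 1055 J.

In absolute terms T_C = 278.15 K and T_H = 293.71 K, so ΔT = 15.56 K.
The reversible limit is COP_HP = T_H/ΔT = 18.88, so W_min = Q_H/COP = Q_H·ΔT/T_H.
W_min = 348000 × 15.56/293.71 = 18430 Btu.

18000 Btu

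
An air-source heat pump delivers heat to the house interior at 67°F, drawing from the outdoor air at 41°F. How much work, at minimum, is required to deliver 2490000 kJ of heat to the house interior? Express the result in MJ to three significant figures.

In absolute terms T_C = 278.15 K and T_H = 292.59 K, so ΔT = 14.44 K.
The reversible limit is COP_HP = T_H/ΔT = 20.26, so W_min = Q_H/COP = Q_H·ΔT/T_H.
W_min = 2490000 × 14.44/292.59 = 122900 kJ = 122.9 MJ.

123 MJ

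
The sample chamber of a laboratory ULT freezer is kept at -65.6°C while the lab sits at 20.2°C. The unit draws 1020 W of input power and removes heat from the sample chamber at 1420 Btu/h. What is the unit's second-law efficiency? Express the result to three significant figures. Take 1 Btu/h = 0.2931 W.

Converting, Q̇_C = 1420 Btu/h = 416.2 W, so COP_actual = Q̇_C/Ẇ = 416.2/1020 = 0.4080.
In absolute terms T_C = 207.55 K and T_H = 293.35 K, so ΔT = 85.80 K.
COP_Carnot = T_C/ΔT = 207.55/85.80 = 2.419.
η_II = COP_actual/COP_Carnot = 0.4080/2.419 = 0.1687.

0.169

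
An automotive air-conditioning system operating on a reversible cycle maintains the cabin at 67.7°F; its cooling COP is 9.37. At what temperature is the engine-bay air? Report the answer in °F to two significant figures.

COP_R = T_C/(T_H − T_C) gives T_H − T_C = T_C/COP.
With T_C = 292.98 K, T_H = 292.98 × (1 + 1/9.37) = 324.25 K.
Converting, 324.25 K = 123.98°F.

120 °F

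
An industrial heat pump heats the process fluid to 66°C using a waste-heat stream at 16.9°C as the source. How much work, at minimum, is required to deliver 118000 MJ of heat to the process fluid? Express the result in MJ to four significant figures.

17080 MJ

In absolute terms T_C = 290.05 K and T_H = 339.15 K, so ΔT = 49.10 K.
The reversible limit is COP_HP = T_H/ΔT = 6.907, so W_min = Q_H/COP = Q_H·ΔT/T_H.
W_min = 118000 × 49.10/339.15 = 17080 MJ.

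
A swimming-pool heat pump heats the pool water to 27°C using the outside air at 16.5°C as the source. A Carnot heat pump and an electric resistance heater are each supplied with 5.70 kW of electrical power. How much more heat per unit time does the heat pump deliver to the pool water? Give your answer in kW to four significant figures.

157.2 kW

In absolute terms T_C = 289.65 K and T_H = 300.15 K, so ΔT = 10.50 K.
COP_Carnot = T_H/ΔT = 300.15/10.50 = 28.59.
The heat pump delivers Q̇_H = COP × Ẇ = 162.9 kW; the resistance heater delivers Ẇ = 5.700 kW.
Extra = (COP − 1)·Ẇ = 157.2 kW.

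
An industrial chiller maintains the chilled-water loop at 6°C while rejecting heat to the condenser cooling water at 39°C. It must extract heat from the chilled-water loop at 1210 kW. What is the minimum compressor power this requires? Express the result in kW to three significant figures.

143 kW

In absolute terms T_C = 279.15 K and T_H = 312.15 K, so ΔT = 33.00 K.
COP_Carnot = T_C/ΔT = 279.15/33.00 = 8.459.
Ẇ_min = Q̇/COP_Carnot = 1210/8.459 = 143.0 kW.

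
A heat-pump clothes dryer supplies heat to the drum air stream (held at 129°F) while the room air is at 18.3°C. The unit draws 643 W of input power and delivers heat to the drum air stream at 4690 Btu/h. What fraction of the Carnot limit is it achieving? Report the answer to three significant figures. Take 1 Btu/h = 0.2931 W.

0.233

Converting, Q̇_H = 4690 Btu/h = 1375 W, so COP_actual = Q̇_H/Ẇ = 1375/643.0 = 2.138.
In absolute terms T_C = 291.45 K and T_H = 327.04 K, so ΔT = 35.59 K.
COP_Carnot = T_H/ΔT = 327.04/35.59 = 9.189.
η_II = COP_actual/COP_Carnot = 2.138/9.189 = 0.2326.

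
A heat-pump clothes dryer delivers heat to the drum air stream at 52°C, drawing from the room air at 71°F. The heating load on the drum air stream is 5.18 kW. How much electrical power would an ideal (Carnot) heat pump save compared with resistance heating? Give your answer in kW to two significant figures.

4.7 kW

In absolute terms T_C = 294.82 K and T_H = 325.15 K, so ΔT = 30.33 K.
COP_Carnot = T_H/ΔT = 325.15/30.33 = 10.72.
Resistance heating needs Ẇ_res = Q̇_H = 5.180 kW; the reversible heat pump needs only Ẇ_hp = Q̇_H/COP = 0.4832 kW.
Saving = 5.180 − 0.4832 = 4.697 kW.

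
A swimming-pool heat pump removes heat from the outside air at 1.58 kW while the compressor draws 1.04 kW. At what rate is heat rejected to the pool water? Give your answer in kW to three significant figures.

2.62 kW

For a cyclic device the first law requires Q̇_H = Q̇_C + Ẇ.
Q̇_H = Q̇_C + Ẇ = 2.620 kW.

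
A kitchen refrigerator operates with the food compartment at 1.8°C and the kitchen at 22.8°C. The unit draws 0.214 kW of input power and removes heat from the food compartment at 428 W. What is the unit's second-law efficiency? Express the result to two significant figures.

Converting, Q̇_C = 428.0 W = 0.4280 kW, so COP_actual = Q̇_C/Ẇ = 0.4280/0.2140 = 2.000.
In absolute terms T_C = 274.95 K and T_H = 295.95 K, so ΔT = 21.00 K.
COP_Carnot = T_C/ΔT = 274.95/21.00 = 13.09.
η_II = COP_actual/COP_Carnot = 2.000/13.09 = 0.1528.

0.15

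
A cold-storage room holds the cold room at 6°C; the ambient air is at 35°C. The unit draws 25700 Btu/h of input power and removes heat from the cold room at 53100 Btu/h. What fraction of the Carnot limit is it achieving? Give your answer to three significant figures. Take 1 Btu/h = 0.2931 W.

0.215

COP_actual = Q̇_C/Ẇ = 53100/25700 = 2.066.
In absolute terms T_C = 279.15 K and T_H = 308.15 K, so ΔT = 29.00 K.
COP_Carnot = T_C/ΔT = 279.15/29.00 = 9.626.
η_II = COP_actual/COP_Carnot = 2.066/9.626 = 0.2146.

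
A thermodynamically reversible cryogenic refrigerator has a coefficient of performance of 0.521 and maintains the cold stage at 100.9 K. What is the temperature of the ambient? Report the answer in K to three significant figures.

COP_R = T_C/(T_H − T_C) gives T_H − T_C = T_C/COP.
With T_C = 100.90 K, T_H = 100.90 × (1 + 1/0.521) = 294.57 K.

295 K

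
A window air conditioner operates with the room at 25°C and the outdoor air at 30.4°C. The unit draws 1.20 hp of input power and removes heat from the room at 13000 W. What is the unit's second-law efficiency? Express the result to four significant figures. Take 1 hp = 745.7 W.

Converting, Q̇_C = 13000 W = 17.43 hp, so COP_actual = Q̇_C/Ẇ = 17.43/1.200 = 14.53.
In absolute terms T_C = 298.15 K and T_H = 303.55 K, so ΔT = 5.400 K.
COP_Carnot = T_C/ΔT = 298.15/5.400 = 55.21.
η_II = COP_actual/COP_Carnot = 14.53/55.21 = 0.2631.

0.2631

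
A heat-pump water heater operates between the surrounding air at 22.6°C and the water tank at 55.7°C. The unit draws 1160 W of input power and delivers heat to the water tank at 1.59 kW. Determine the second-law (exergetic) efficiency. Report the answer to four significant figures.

Converting, Q̇_H = 1.590 kW = 1590 W, so COP_actual = Q̇_H/Ẇ = 1590/1160 = 1.371.
In absolute terms T_C = 295.75 K and T_H = 328.85 K, so ΔT = 33.10 K.
COP_Carnot = T_H/ΔT = 328.85/33.10 = 9.935.
η_II = COP_actual/COP_Carnot = 1.371/9.935 = 0.1380.

0.1380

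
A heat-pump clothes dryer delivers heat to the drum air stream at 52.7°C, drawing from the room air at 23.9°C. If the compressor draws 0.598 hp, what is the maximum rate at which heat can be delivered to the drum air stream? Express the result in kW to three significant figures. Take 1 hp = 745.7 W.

5.05 kW

In absolute terms T_C = 297.05 K and T_H = 325.85 K, so ΔT = 28.80 K.
COP_Carnot = T_H/ΔT = 325.85/28.80 = 11.31.
Q̇_max = COP_Carnot × Ẇ = 11.31 × 0.5980 hp = 6.766 hp = 5.045 kW.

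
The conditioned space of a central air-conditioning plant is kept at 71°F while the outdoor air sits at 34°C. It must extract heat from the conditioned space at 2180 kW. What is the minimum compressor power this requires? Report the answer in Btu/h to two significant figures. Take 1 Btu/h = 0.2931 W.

310000 Btu/h

In absolute terms T_C = 294.82 K and T_H = 307.15 K, so ΔT = 12.33 K.
COP_Carnot = T_C/ΔT = 294.82/12.33 = 23.90.
Ẇ_min = Q̇/COP_Carnot = 2180/23.90 = 91.20 kW = 311100 Btu/h.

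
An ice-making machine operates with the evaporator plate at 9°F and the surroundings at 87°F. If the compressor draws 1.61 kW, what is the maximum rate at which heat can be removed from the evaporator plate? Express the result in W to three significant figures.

9670 W

In absolute terms T_C = 260.37 K and T_H = 303.71 K, so ΔT = 43.33 K.
COP_Carnot = T_C/ΔT = 260.37/43.33 = 6.009.
Q̇_max = COP_Carnot × Ẇ = 6.009 × 1.610 kW = 9.674 kW = 9674 W.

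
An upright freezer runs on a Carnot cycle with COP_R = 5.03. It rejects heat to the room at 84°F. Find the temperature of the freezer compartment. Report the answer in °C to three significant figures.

For a Carnot refrigerator COP_R = T_C/(T_H − T_C), so T_C = COP·T_H/(1 + COP).
With T_H = 302.04 K, T_C = 5.03 × 302.04/6.030 = 251.95 K.
Converting, 251.95 K = -21.20°C.

-21.2 °C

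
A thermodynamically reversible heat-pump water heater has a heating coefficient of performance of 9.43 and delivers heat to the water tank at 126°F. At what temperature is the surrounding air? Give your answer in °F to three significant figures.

63.9 °F

COP_HP = T_H/(T_H − T_C) gives T_H − T_C = T_H/COP.
With T_H = 325.37 K, T_C = 325.37 × (1 − 1/9.43) = 290.87 K.
Converting, 290.87 K = 63.89°F.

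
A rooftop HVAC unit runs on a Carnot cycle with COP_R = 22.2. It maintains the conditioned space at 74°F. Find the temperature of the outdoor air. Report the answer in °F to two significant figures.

COP_R = T_C/(T_H − T_C) gives T_H − T_C = T_C/COP.
With T_C = 296.48 K, T_H = 296.48 × (1 + 1/22.2) = 309.84 K.
Converting, 309.84 K = 98.04°F.

98 °F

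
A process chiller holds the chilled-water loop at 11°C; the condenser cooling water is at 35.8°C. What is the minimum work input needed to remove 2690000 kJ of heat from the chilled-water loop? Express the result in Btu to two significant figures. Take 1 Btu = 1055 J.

In absolute terms T_C = 284.15 K and T_H = 308.95 K, so ΔT = 24.80 K.
The reversible limit is COP_R = T_C/ΔT = 11.46, so W_min = Q_C/COP = Q_C·ΔT/T_C.
W_min = 2690000 × 24.80/284.15 = 234800 kJ = 222500 Btu.

220000 Btu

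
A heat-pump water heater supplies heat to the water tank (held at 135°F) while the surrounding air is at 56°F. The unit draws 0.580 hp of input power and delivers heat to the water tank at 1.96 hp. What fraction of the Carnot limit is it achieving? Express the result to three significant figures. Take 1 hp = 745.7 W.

COP_actual = Q̇_H/Ẇ = 1.960/0.5800 = 3.379.
In absolute terms T_C = 286.48 K and T_H = 330.37 K, so ΔT = 43.89 K.
COP_Carnot = T_H/ΔT = 330.37/43.89 = 7.527.
η_II = COP_actual/COP_Carnot = 3.379/7.527 = 0.4489.

0.449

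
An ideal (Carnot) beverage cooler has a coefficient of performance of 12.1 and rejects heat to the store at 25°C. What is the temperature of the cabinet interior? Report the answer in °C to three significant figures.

2.24 °C

For a Carnot refrigerator COP_R = T_C/(T_H − T_C), so T_C = COP·T_H/(1 + COP).
With T_H = 298.15 K, T_C = 12.1 × 298.15/13.10 = 275.39 K.
Converting, 275.39 K = 2.24°C.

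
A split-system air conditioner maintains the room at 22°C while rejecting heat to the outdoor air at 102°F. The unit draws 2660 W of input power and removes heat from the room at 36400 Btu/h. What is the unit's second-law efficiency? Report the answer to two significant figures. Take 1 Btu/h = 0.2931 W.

Converting, Q̇_C = 36400 Btu/h = 10670 W, so COP_actual = Q̇_C/Ẇ = 10670/2660 = 4.011.
In absolute terms T_C = 295.15 K and T_H = 312.04 K, so ΔT = 16.89 K.
COP_Carnot = T_C/ΔT = 295.15/16.89 = 17.48.
η_II = COP_actual/COP_Carnot = 4.011/17.48 = 0.2295.

0.23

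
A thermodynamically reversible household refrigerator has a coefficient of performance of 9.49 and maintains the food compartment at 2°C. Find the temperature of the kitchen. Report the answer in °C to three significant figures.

31.0 °C

COP_R = T_C/(T_H − T_C) gives T_H − T_C = T_C/COP.
With T_C = 275.15 K, T_H = 275.15 × (1 + 1/9.49) = 304.14 K.
Converting, 304.14 K = 30.99°C.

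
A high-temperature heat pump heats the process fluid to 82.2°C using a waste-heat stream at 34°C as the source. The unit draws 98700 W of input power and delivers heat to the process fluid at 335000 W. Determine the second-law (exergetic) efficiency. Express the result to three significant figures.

COP_actual = Q̇_H/Ẇ = 335000/98700 = 3.394.
In absolute terms T_C = 307.15 K and T_H = 355.35 K, so ΔT = 48.20 K.
COP_Carnot = T_H/ΔT = 355.35/48.20 = 7.372.
η_II = COP_actual/COP_Carnot = 3.394/7.372 = 0.4604.

0.460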